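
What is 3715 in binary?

Using repeated division by 2:
3715 ÷ 2 = 1857 remainder 1
1857 ÷ 2 = 928 remainder 1
928 ÷ 2 = 464 remainder 0
464 ÷ 2 = 232 remainder 0
232 ÷ 2 = 116 remainder 0
116 ÷ 2 = 58 remainder 0
58 ÷ 2 = 29 remainder 0
29 ÷ 2 = 14 remainder 1
14 ÷ 2 = 7 remainder 0
7 ÷ 2 = 3 remainder 1
3 ÷ 2 = 1 remainder 1
1 ÷ 2 = 0 remainder 1
Reading remainders bottom to top: 111010000011



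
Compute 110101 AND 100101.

AND: 1 only when both bits are 1
  110101
& 100101
--------
  100101
Decimal: 53 & 37 = 37



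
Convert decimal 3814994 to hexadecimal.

Using repeated division by 16 (digits 10–15 are A–F):
3814994 ÷ 16 = 238437 remainder 2
238437 ÷ 16 = 14902 remainder 5
14902 ÷ 16 = 931 remainder 6
931 ÷ 16 = 58 remainder 3
58 ÷ 16 = 3 remainder 10 (A)
3 ÷ 16 = 0 remainder 3
Reading remainders bottom to top: 3A3652



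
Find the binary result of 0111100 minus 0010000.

Method 1 - Direct subtraction (column by column from the right: bit − bit − borrow-in; if negative, add 2 and borrow 1 from the next column):
borrow: 0000000
        0111100
-       0010000
---------------
        0101100

Method 2 - Add two's complement:
Two's complement of 0010000: invert → 1101111, add 1 → 1110000
  0111100
+ 1110000
---------
 10101100  (end carry out of the top bit = 1)
Discarding the end carry: 0101100
Decimal check:
  0111100 = 32 + 16 + 8 + 4 = 60
  0010000 = 16
  60 - 16 = 44, and 0101100 = 32 + 8 + 4 = 44 ✓



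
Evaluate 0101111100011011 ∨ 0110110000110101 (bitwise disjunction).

OR: 1 when either bit is 1
  0101111100011011
| 0110110000110101
------------------
  0111111100111111
Decimal: 24347 | 27701 = 32575



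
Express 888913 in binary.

Using repeated division by 2:
888913 ÷ 2 = 444456 remainder 1
444456 ÷ 2 = 222228 remainder 0
222228 ÷ 2 = 111114 remainder 0
111114 ÷ 2 = 55557 remainder 0
55557 ÷ 2 = 27778 remainder 1
27778 ÷ 2 = 13889 remainder 0
13889 ÷ 2 = 6944 remainder 1
6944 ÷ 2 = 3472 remainder 0
3472 ÷ 2 = 1736 remainder 0
1736 ÷ 2 = 868 remainder 0
868 ÷ 2 = 434 remainder 0
434 ÷ 2 = 217 remainder 0
217 ÷ 2 = 108 remainder 1
108 ÷ 2 = 54 remainder 0
54 ÷ 2 = 27 remainder 0
27 ÷ 2 = 13 remainder 1
13 ÷ 2 = 6 remainder 1
6 ÷ 2 = 3 remainder 0
3 ÷ 2 = 1 remainder 1
1 ÷ 2 = 0 remainder 1
Reading remainders bottom to top: 11011001000001010001



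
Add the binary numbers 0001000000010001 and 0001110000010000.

Add column by column from the right: bit + bit + carry-in; write the sum mod 2, carry 1 when the sum is 2 or 3.
carry:  0010000000100000
        0001000000010001
+       0001110000010000
------------------------
       00010110000100001
(the carry out of the leftmost column, 0, becomes the leading bit)
Decimal check:
  0001000000010001 = 4096 + 16 + 1 = 4113
  0001110000010000 = 4096 + 2048 + 1024 + 16 = 7184
  4113 + 7184 = 11297, and 00010110000100001 = 8192 + 2048 + 1024 + 32 + 1 = 11297 ✓



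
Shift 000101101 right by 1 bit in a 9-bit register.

Original: 000101101 (decimal 45)
Shift right by 1 position
Drop the 1 low bit; fill with zero on the left
Result: 000010110 (decimal 22)
Equivalent: 45 >> 1 = 45 ÷ 2^1 = 22



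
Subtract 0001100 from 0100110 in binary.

Method 1 - Direct subtraction (column by column from the right: bit − bit − borrow-in; if negative, add 2 and borrow 1 from the next column):
borrow: 0110000
        0100110
-       0001100
---------------
        0011010

Method 2 - Add two's complement:
Two's complement of 0001100: invert → 1110011, add 1 → 1110100
  0100110
+ 1110100
---------
 10011010  (end carry out of the top bit = 1)
Discarding the end carry: 0011010
Decimal check:
  0100110 = 32 + 4 + 2 = 38
  0001100 = 8 + 4 = 12
  38 - 12 = 26, and 0011010 = 16 + 8 + 2 = 26 ✓



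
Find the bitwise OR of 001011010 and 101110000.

OR: 1 when either bit is 1
  001011010
| 101110000
-----------
  101111010
Decimal: 90 | 368 = 378



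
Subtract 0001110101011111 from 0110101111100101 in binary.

Method 1 - Direct subtraction (column by column from the right: bit − bit − borrow-in; if negative, add 2 and borrow 1 from the next column):
borrow: 0011100000111100
        0110101111100101
-       0001110101011111
------------------------
        0100111010000110

Method 2 - Add two's complement:
Two's complement of 0001110101011111: invert → 1110001010100000, add 1 → 1110001010100001
  0110101111100101
+ 1110001010100001
------------------
 10100111010000110  (end carry out of the top bit = 1)
Discarding the end carry: 0100111010000110
Decimal check:
  0110101111100101 = 16384 + 8192 + 2048 + 512 + 256 + 128 + 64 + 32 + 4 + 1 = 27621
  0001110101011111 = 4096 + 2048 + 1024 + 256 + 64 + 16 + 8 + 4 + 2 + 1 = 7519
  27621 - 7519 = 20102, and 0100111010000110 = 16384 + 2048 + 1024 + 512 + 128 + 4 + 2 = 20102 ✓



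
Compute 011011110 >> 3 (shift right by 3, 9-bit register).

Original: 011011110 (decimal 222)
Shift right by 3 positions
Drop the 3 low bits; fill with zeros on the left
Result: 000011011 (decimal 27)
Equivalent: 222 >> 3 = 222 ÷ 2^3 = 27



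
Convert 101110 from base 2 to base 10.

Sum of powers of 2 for each 1-bit:
2^1 + 2^2 + 2^3 + 2^5
= 2 + 4 + 8 + 32
= 46



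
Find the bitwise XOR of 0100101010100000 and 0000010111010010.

XOR: 1 when bits differ
  0100101010100000
^ 0000010111010010
------------------
  0100111101110010
Decimal: 19104 ^ 1490 = 20338



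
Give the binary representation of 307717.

Using repeated division by 2:
307717 ÷ 2 = 153858 remainder 1
153858 ÷ 2 = 76929 remainder 0
76929 ÷ 2 = 38464 remainder 1
38464 ÷ 2 = 19232 remainder 0
19232 ÷ 2 = 9616 remainder 0
9616 ÷ 2 = 4808 remainder 0
4808 ÷ 2 = 2404 remainder 0
2404 ÷ 2 = 1202 remainder 0
1202 ÷ 2 = 601 remainder 0
601 ÷ 2 = 300 remainder 1
300 ÷ 2 = 150 remainder 0
150 ÷ 2 = 75 remainder 0
75 ÷ 2 = 37 remainder 1
37 ÷ 2 = 18 remainder 1
18 ÷ 2 = 9 remainder 0
9 ÷ 2 = 4 remainder 1
4 ÷ 2 = 2 remainder 0
2 ÷ 2 = 1 remainder 0
1 ÷ 2 = 0 remainder 1
Reading remainders bottom to top: 1001011001000000101



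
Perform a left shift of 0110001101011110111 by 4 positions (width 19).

Original: 0110001101011110111 (decimal 203511)
Shift left by 4 positions
Append 4 zeros on the right and drop the 4 high bits that overflow the 19-bit width
Result: 0011010111101110000 (decimal 110448)
Equivalent: 203511 << 4 = 203511 × 2^4 = 3256176, truncated to 19 bits = 110448



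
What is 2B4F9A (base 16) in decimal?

Expand by place value (powers of 16):
Digit values: B = 11, F = 15, A = 10
2B4F9A = 2 × 16^5 + 11 × 16^4 + 4 × 16^3 + 15 × 16^2 + 9 × 16^1 + 10 × 16^0
= 2 × 1048576 + 11 × 65536 + 4 × 4096 + 15 × 256 + 9 × 16 + 10 × 1
= 2097152 + 720896 + 16384 + 3840 + 144 + 10
= 2838426



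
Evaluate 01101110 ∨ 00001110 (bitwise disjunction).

OR: 1 when either bit is 1
  01101110
| 00001110
----------
  01101110
Decimal: 110 | 14 = 110



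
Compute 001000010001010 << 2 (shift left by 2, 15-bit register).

Original: 001000010001010 (decimal 4234)
Shift left by 2 positions
Append 2 zeros on the right
Result: 100001000101000 (decimal 16936)
Equivalent: 4234 << 2 = 4234 × 2^2 = 16936



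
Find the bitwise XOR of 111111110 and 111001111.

XOR: 1 when bits differ
  111111110
^ 111001111
-----------
  000110001
Decimal: 510 ^ 463 = 49



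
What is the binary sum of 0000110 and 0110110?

Add column by column from the right: bit + bit + carry-in; write the sum mod 2, carry 1 when the sum is 2 or 3.
carry:  0001100
        0000110
+       0110110
---------------
       00111100
(the carry out of the leftmost column, 0, becomes the leading bit)
Decimal check:
  0000110 = 4 + 2 = 6
  0110110 = 32 + 16 + 4 + 2 = 54
  6 + 54 = 60, and 00111100 = 32 + 16 + 8 + 4 = 60 ✓



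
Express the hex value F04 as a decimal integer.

Expand by place value (powers of 16):
Digit values: F = 15
F04 = 15 × 16^2 + 0 × 16^1 + 4 × 16^0
= 15 × 256 + 0 × 16 + 4 × 1
= 3840 + 0 + 4
= 3844



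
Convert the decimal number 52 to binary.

Using repeated division by 2:
52 ÷ 2 = 26 remainder 0
26 ÷ 2 = 13 remainder 0
13 ÷ 2 = 6 remainder 1
6 ÷ 2 = 3 remainder 0
3 ÷ 2 = 1 remainder 1
1 ÷ 2 = 0 remainder 1
Reading remainders bottom to top: 110100



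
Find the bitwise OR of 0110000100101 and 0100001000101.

OR: 1 when either bit is 1
  0110000100101
| 0100001000101
---------------
  0110001100101
Decimal: 3109 | 2117 = 3173



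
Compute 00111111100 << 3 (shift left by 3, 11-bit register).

Original: 00111111100 (decimal 508)
Shift left by 3 positions
Append 3 zeros on the right and drop the 3 high bits that overflow the 11-bit width
Result: 11111100000 (decimal 2016)
Equivalent: 508 << 3 = 508 × 2^3 = 4064, truncated to 11 bits = 2016



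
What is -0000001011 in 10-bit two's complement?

Original: 0000001011
Step 1 - Invert all bits: 1111110100
Step 2 - Add 1: 1111110101
Verification: 0000001011 + 1111110101 = 10000000000; discarding the end carry (carry out of the top bit) leaves the 10-bit value 0000000000, as required for x + (-x)



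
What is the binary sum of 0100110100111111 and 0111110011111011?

Add column by column from the right: bit + bit + carry-in; write the sum mod 2, carry 1 when the sum is 2 or 3.
carry:  1111101111111110
        0100110100111111
+       0111110011111011
------------------------
       01100101000111010
(the carry out of the leftmost column, 0, becomes the leading bit)
Decimal check:
  0100110100111111 = 16384 + 2048 + 1024 + 256 + 32 + 16 + 8 + 4 + 2 + 1 = 19775
  0111110011111011 = 16384 + 8192 + 4096 + 2048 + 1024 + 128 + 64 + 32 + 16 + 8 + 2 + 1 = 31995
  19775 + 31995 = 51770, and 01100101000111010 = 32768 + 16384 + 2048 + 512 + 32 + 16 + 8 + 2 = 51770 ✓



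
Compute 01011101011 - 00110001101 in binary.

Method 1 - Direct subtraction (column by column from the right: bit − bit − borrow-in; if negative, add 2 and borrow 1 from the next column):
borrow: 01000111000
        01011101011
-       00110001101
-------------------
        00101011110

Method 2 - Add two's complement:
Two's complement of 00110001101: invert → 11001110010, add 1 → 11001110011
  01011101011
+ 11001110011
-------------
 100101011110  (end carry out of the top bit = 1)
Discarding the end carry: 00101011110
Decimal check:
  01011101011 = 512 + 128 + 64 + 32 + 8 + 2 + 1 = 747
  00110001101 = 256 + 128 + 8 + 4 + 1 = 397
  747 - 397 = 350, and 00101011110 = 256 + 64 + 16 + 8 + 4 + 2 = 350 ✓



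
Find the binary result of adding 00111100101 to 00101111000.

Add column by column from the right: bit + bit + carry-in; write the sum mod 2, carry 1 when the sum is 2 or 3.
carry:  01111000000
        00111100101
+       00101111000
-------------------
       001101011101
(the carry out of the leftmost column, 0, becomes the leading bit)
Decimal check:
  00111100101 = 256 + 128 + 64 + 32 + 4 + 1 = 485
  00101111000 = 256 + 64 + 32 + 16 + 8 = 376
  485 + 376 = 861, and 001101011101 = 512 + 256 + 64 + 16 + 8 + 4 + 1 = 861 ✓



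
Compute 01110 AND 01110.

AND: 1 only when both bits are 1
  01110
& 01110
-------
  01110
Decimal: 14 & 14 = 14



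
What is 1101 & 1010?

AND: 1 only when both bits are 1
  1101
& 1010
------
  1000
Decimal: 13 & 10 = 8



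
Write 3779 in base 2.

Using repeated division by 2:
3779 ÷ 2 = 1889 remainder 1
1889 ÷ 2 = 944 remainder 1
944 ÷ 2 = 472 remainder 0
472 ÷ 2 = 236 remainder 0
236 ÷ 2 = 118 remainder 0
118 ÷ 2 = 59 remainder 0
59 ÷ 2 = 29 remainder 1
29 ÷ 2 = 14 remainder 1
14 ÷ 2 = 7 remainder 0
7 ÷ 2 = 3 remainder 1
3 ÷ 2 = 1 remainder 1
1 ÷ 2 = 0 remainder 1
Reading remainders bottom to top: 111011000011



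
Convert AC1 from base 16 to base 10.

Expand by place value (powers of 16):
Digit values: A = 10, C = 12
AC1 = 10 × 16^2 + 12 × 16^1 + 1 × 16^0
= 10 × 256 + 12 × 16 + 1 × 1
= 2560 + 192 + 1
= 2753



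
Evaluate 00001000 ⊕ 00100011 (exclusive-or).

XOR: 1 when bits differ
  00001000
^ 00100011
----------
  00101011
Decimal: 8 ^ 35 = 43



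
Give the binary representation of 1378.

Using repeated division by 2:
1378 ÷ 2 = 689 remainder 0
689 ÷ 2 = 344 remainder 1
344 ÷ 2 = 172 remainder 0
172 ÷ 2 = 86 remainder 0
86 ÷ 2 = 43 remainder 0
43 ÷ 2 = 21 remainder 1
21 ÷ 2 = 10 remainder 1
10 ÷ 2 = 5 remainder 0
5 ÷ 2 = 2 remainder 1
2 ÷ 2 = 1 remainder 0
1 ÷ 2 = 0 remainder 1
Reading remainders bottom to top: 10101100010



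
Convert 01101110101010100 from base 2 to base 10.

Sum of powers of 2 for each 1-bit:
2^2 + 2^4 + 2^6 + 2^8 + 2^10 + 2^11 + 2^12 + 2^14 + 2^15
= 4 + 16 + 64 + 256 + 1024 + 2048 + 4096 + 16384 + 32768
= 56660



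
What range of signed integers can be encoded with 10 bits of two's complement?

For 10-bit two's complement:
Minimum: -2^9 = -512
Maximum: 2^9 - 1 = 511



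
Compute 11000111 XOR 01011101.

XOR: 1 when bits differ
  11000111
^ 01011101
----------
  10011010
Decimal: 199 ^ 93 = 154



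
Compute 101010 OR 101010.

OR: 1 when either bit is 1
  101010
| 101010
--------
  101010
Decimal: 42 | 42 = 42



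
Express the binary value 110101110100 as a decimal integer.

Sum of powers of 2 for each 1-bit:
2^2 + 2^4 + 2^5 + 2^6 + 2^8 + 2^10 + 2^11
= 4 + 16 + 32 + 64 + 256 + 1024 + 2048
= 3444



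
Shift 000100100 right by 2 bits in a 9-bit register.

Original: 000100100 (decimal 36)
Shift right by 2 positions
Drop the 2 low bits; fill with zeros on the left
Result: 000001001 (decimal 9)
Equivalent: 36 >> 2 = 36 ÷ 2^2 = 9



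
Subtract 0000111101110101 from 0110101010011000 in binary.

Method 1 - Direct subtraction (column by column from the right: bit − bit − borrow-in; if negative, add 2 and borrow 1 from the next column):
borrow: 0011111011001110
        0110101010011000
-       0000111101110101
------------------------
        0101101100100011

Method 2 - Add two's complement:
Two's complement of 0000111101110101: invert → 1111000010001010, add 1 → 1111000010001011
  0110101010011000
+ 1111000010001011
------------------
 10101101100100011  (end carry out of the top bit = 1)
Discarding the end carry: 0101101100100011
Decimal check:
  0110101010011000 = 16384 + 8192 + 2048 + 512 + 128 + 16 + 8 = 27288
  0000111101110101 = 2048 + 1024 + 512 + 256 + 64 + 32 + 16 + 4 + 1 = 3957
  27288 - 3957 = 23331, and 0101101100100011 = 16384 + 4096 + 2048 + 512 + 256 + 32 + 2 + 1 = 23331 ✓



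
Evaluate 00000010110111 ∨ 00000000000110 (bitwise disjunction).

OR: 1 when either bit is 1
  00000010110111
| 00000000000110
----------------
  00000010110111
Decimal: 183 | 6 = 183



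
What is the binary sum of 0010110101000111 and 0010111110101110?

Add column by column from the right: bit + bit + carry-in; write the sum mod 2, carry 1 when the sum is 2 or 3.
carry:  0101111000011100
        0010110101000111
+       0010111110101110
------------------------
       00101110011110101
(the carry out of the leftmost column, 0, becomes the leading bit)
Decimal check:
  0010110101000111 = 8192 + 2048 + 1024 + 256 + 64 + 4 + 2 + 1 = 11591
  0010111110101110 = 8192 + 2048 + 1024 + 512 + 256 + 128 + 32 + 8 + 4 + 2 = 12206
  11591 + 12206 = 23797, and 00101110011110101 = 16384 + 4096 + 2048 + 1024 + 128 + 64 + 32 + 16 + 4 + 1 = 23797 ✓



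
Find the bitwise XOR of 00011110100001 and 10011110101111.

XOR: 1 when bits differ
  00011110100001
^ 10011110101111
----------------
  10000000001110
Decimal: 1953 ^ 10159 = 8206



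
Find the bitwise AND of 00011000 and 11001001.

AND: 1 only when both bits are 1
  00011000
& 11001001
----------
  00001000
Decimal: 24 & 201 = 8



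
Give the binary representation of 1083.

Using repeated division by 2:
1083 ÷ 2 = 541 remainder 1
541 ÷ 2 = 270 remainder 1
270 ÷ 2 = 135 remainder 0
135 ÷ 2 = 67 remainder 1
67 ÷ 2 = 33 remainder 1
33 ÷ 2 = 16 remainder 1
16 ÷ 2 = 8 remainder 0
8 ÷ 2 = 4 remainder 0
4 ÷ 2 = 2 remainder 0
2 ÷ 2 = 1 remainder 0
1 ÷ 2 = 0 remainder 1
Reading remainders bottom to top: 10000111011



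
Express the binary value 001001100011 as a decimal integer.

Sum of powers of 2 for each 1-bit:
2^0 + 2^1 + 2^5 + 2^6 + 2^9
= 1 + 2 + 32 + 64 + 512
= 611



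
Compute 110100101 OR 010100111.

OR: 1 when either bit is 1
  110100101
| 010100111
-----------
  110100111
Decimal: 421 | 167 = 423



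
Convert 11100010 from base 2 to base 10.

Sum of powers of 2 for each 1-bit:
2^1 + 2^5 + 2^6 + 2^7
= 2 + 32 + 64 + 128
= 226



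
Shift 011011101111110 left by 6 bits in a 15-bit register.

Original: 011011101111110 (decimal 14206)
Shift left by 6 positions
Append 6 zeros on the right and drop the 6 high bits that overflow the 15-bit width
Result: 101111110000000 (decimal 24448)
Equivalent: 14206 << 6 = 14206 × 2^6 = 909184, truncated to 15 bits = 24448



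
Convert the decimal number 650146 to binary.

Using repeated division by 2:
650146 ÷ 2 = 325073 remainder 0
325073 ÷ 2 = 162536 remainder 1
162536 ÷ 2 = 81268 remainder 0
81268 ÷ 2 = 40634 remainder 0
40634 ÷ 2 = 20317 remainder 0
20317 ÷ 2 = 10158 remainder 1
10158 ÷ 2 = 5079 remainder 0
5079 ÷ 2 = 2539 remainder 1
2539 ÷ 2 = 1269 remainder 1
1269 ÷ 2 = 634 remainder 1
634 ÷ 2 = 317 remainder 0
317 ÷ 2 = 158 remainder 1
158 ÷ 2 = 79 remainder 0
79 ÷ 2 = 39 remainder 1
39 ÷ 2 = 19 remainder 1
19 ÷ 2 = 9 remainder 1
9 ÷ 2 = 4 remainder 1
4 ÷ 2 = 2 remainder 0
2 ÷ 2 = 1 remainder 0
1 ÷ 2 = 0 remainder 1
Reading remainders bottom to top: 10011110101110100010



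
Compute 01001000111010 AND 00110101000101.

AND: 1 only when both bits are 1
  01001000111010
& 00110101000101
----------------
  00000000000000
Decimal: 4666 & 3397 = 0



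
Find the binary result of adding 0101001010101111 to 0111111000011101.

Add column by column from the right: bit + bit + carry-in; write the sum mod 2, carry 1 when the sum is 2 or 3.
carry:  1111110001111110
        0101001010101111
+       0111111000011101
------------------------
       01101000011001100
(the carry out of the leftmost column, 0, becomes the leading bit)
Decimal check:
  0101001010101111 = 16384 + 4096 + 512 + 128 + 32 + 8 + 4 + 2 + 1 = 21167
  0111111000011101 = 16384 + 8192 + 4096 + 2048 + 1024 + 512 + 16 + 8 + 4 + 1 = 32285
  21167 + 32285 = 53452, and 01101000011001100 = 32768 + 16384 + 4096 + 128 + 64 + 8 + 4 = 53452 ✓



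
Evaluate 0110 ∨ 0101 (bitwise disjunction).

OR: 1 when either bit is 1
  0110
| 0101
------
  0111
Decimal: 6 | 5 = 7



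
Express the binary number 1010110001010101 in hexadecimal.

Group into 4-bit nibbles from right:
  1010 = A
  1100 = C
  0101 = 5
  0101 = 5
Result: AC55



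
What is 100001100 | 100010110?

OR: 1 when either bit is 1
  100001100
| 100010110
-----------
  100011110
Decimal: 268 | 278 = 286



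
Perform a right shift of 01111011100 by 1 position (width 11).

Original: 01111011100 (decimal 988)
Shift right by 1 position
Drop the 1 low bit; fill with zero on the left
Result: 00111101110 (decimal 494)
Equivalent: 988 >> 1 = 988 ÷ 2^1 = 494



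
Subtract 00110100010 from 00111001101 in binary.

Method 1 - Direct subtraction (column by column from the right: bit − bit − borrow-in; if negative, add 2 and borrow 1 from the next column):
borrow: 00001000100
        00111001101
-       00110100010
-------------------
        00000101011

Method 2 - Add two's complement:
Two's complement of 00110100010: invert → 11001011101, add 1 → 11001011110
  00111001101
+ 11001011110
-------------
 100000101011  (end carry out of the top bit = 1)
Discarding the end carry: 00000101011
Decimal check:
  00111001101 = 256 + 128 + 64 + 8 + 4 + 1 = 461
  00110100010 = 256 + 128 + 32 + 2 = 418
  461 - 418 = 43, and 00000101011 = 32 + 8 + 2 + 1 = 43 ✓



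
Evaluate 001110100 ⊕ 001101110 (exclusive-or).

XOR: 1 when bits differ
  001110100
^ 001101110
-----------
  000011010
Decimal: 116 ^ 110 = 26



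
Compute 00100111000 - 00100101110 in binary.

Method 1 - Direct subtraction (column by column from the right: bit − bit − borrow-in; if negative, add 2 and borrow 1 from the next column):
borrow: 00000011100
        00100111000
-       00100101110
-------------------
        00000001010

Method 2 - Add two's complement:
Two's complement of 00100101110: invert → 11011010001, add 1 → 11011010010
  00100111000
+ 11011010010
-------------
 100000001010  (end carry out of the top bit = 1)
Discarding the end carry: 00000001010
Decimal check:
  00100111000 = 256 + 32 + 16 + 8 = 312
  00100101110 = 256 + 32 + 8 + 4 + 2 = 302
  312 - 302 = 10, and 00000001010 = 8 + 2 = 10 ✓



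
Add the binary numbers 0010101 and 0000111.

Add column by column from the right: bit + bit + carry-in; write the sum mod 2, carry 1 when the sum is 2 or 3.
carry:  0001110
        0010101
+       0000111
---------------
       00011100
(the carry out of the leftmost column, 0, becomes the leading bit)
Decimal check:
  0010101 = 16 + 4 + 1 = 21
  0000111 = 4 + 2 + 1 = 7
  21 + 7 = 28, and 00011100 = 16 + 8 + 4 = 28 ✓



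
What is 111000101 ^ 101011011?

XOR: 1 when bits differ
  111000101
^ 101011011
-----------
  010011110
Decimal: 453 ^ 347 = 158



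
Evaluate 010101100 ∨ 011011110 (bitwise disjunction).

OR: 1 when either bit is 1
  010101100
| 011011110
-----------
  011111110
Decimal: 172 | 222 = 254



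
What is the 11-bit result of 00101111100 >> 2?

Original: 00101111100 (decimal 380)
Shift right by 2 positions
Drop the 2 low bits; fill with zeros on the left
Result: 00001011111 (decimal 95)
Equivalent: 380 >> 2 = 380 ÷ 2^2 = 95



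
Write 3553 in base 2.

Using repeated division by 2:
3553 ÷ 2 = 1776 remainder 1
1776 ÷ 2 = 888 remainder 0
888 ÷ 2 = 444 remainder 0
444 ÷ 2 = 222 remainder 0
222 ÷ 2 = 111 remainder 0
111 ÷ 2 = 55 remainder 1
55 ÷ 2 = 27 remainder 1
27 ÷ 2 = 13 remainder 1
13 ÷ 2 = 6 remainder 1
6 ÷ 2 = 3 remainder 0
3 ÷ 2 = 1 remainder 1
1 ÷ 2 = 0 remainder 1
Reading remainders bottom to top: 110111100001



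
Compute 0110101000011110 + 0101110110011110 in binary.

Add column by column from the right: bit + bit + carry-in; write the sum mod 2, carry 1 when the sum is 2 or 3.
carry:  1111000000111100
        0110101000011110
+       0101110110011110
------------------------
       01100011110111100
(the carry out of the leftmost column, 0, becomes the leading bit)
Decimal check:
  0110101000011110 = 16384 + 8192 + 2048 + 512 + 16 + 8 + 4 + 2 = 27166
  0101110110011110 = 16384 + 4096 + 2048 + 1024 + 256 + 128 + 16 + 8 + 4 + 2 = 23966
  27166 + 23966 = 51132, and 01100011110111100 = 32768 + 16384 + 1024 + 512 + 256 + 128 + 32 + 16 + 8 + 4 = 51132 ✓



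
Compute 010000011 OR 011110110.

OR: 1 when either bit is 1
  010000011
| 011110110
-----------
  011110111
Decimal: 131 | 246 = 247



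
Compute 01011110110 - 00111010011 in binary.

Method 1 - Direct subtraction (column by column from the right: bit − bit − borrow-in; if negative, add 2 and borrow 1 from the next column):
borrow: 01000000110
        01011110110
-       00111010011
-------------------
        00100100011

Method 2 - Add two's complement:
Two's complement of 00111010011: invert → 11000101100, add 1 → 11000101101
  01011110110
+ 11000101101
-------------
 100100100011  (end carry out of the top bit = 1)
Discarding the end carry: 00100100011
Decimal check:
  01011110110 = 512 + 128 + 64 + 32 + 16 + 4 + 2 = 758
  00111010011 = 256 + 128 + 64 + 16 + 2 + 1 = 467
  758 - 467 = 291, and 00100100011 = 256 + 32 + 2 + 1 = 291 ✓



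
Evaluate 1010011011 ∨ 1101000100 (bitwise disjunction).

OR: 1 when either bit is 1
  1010011011
| 1101000100
------------
  1111011111
Decimal: 667 | 836 = 991



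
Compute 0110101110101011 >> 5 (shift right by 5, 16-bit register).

Original: 0110101110101011 (decimal 27563)
Shift right by 5 positions
Drop the 5 low bits; fill with zeros on the left
Result: 0000001101011101 (decimal 861)
Equivalent: 27563 >> 5 = 27563 ÷ 2^5 = 861



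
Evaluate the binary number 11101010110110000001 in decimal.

Sum of powers of 2 for each 1-bit:
2^0 + 2^7 + 2^8 + 2^10 + 2^11 + 2^13 + 2^15 + 2^17 + 2^18 + 2^19
= 1 + 128 + 256 + 1024 + 2048 + 8192 + 32768 + 131072 + 262144 + 524288
= 961921



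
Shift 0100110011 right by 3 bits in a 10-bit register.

Original: 0100110011 (decimal 307)
Shift right by 3 positions
Drop the 3 low bits; fill with zeros on the left
Result: 0000100110 (decimal 38)
Equivalent: 307 >> 3 = 307 ÷ 2^3 = 38



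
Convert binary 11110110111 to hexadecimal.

Group into 4-bit nibbles from right:
  0111 = 7
  1011 = B
  0111 = 7
Result: 7B7



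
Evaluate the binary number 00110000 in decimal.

Sum of powers of 2 for each 1-bit:
2^4 + 2^5
= 16 + 32
= 48



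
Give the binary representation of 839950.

Using repeated division by 2:
839950 ÷ 2 = 419975 remainder 0
419975 ÷ 2 = 209987 remainder 1
209987 ÷ 2 = 104993 remainder 1
104993 ÷ 2 = 52496 remainder 1
52496 ÷ 2 = 26248 remainder 0
26248 ÷ 2 = 13124 remainder 0
13124 ÷ 2 = 6562 remainder 0
6562 ÷ 2 = 3281 remainder 0
3281 ÷ 2 = 1640 remainder 1
1640 ÷ 2 = 820 remainder 0
820 ÷ 2 = 410 remainder 0
410 ÷ 2 = 205 remainder 0
205 ÷ 2 = 102 remainder 1
102 ÷ 2 = 51 remainder 0
51 ÷ 2 = 25 remainder 1
25 ÷ 2 = 12 remainder 1
12 ÷ 2 = 6 remainder 0
6 ÷ 2 = 3 remainder 0
3 ÷ 2 = 1 remainder 1
1 ÷ 2 = 0 remainder 1
Reading remainders bottom to top: 11001101000100001110



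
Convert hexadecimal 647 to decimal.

Expand by place value (powers of 16):
647 = 6 × 16^2 + 4 × 16^1 + 7 × 16^0
= 6 × 256 + 4 × 16 + 7 × 1
= 1536 + 64 + 7
= 1607



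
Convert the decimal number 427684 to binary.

Using repeated division by 2:
427684 ÷ 2 = 213842 remainder 0
213842 ÷ 2 = 106921 remainder 0
106921 ÷ 2 = 53460 remainder 1
53460 ÷ 2 = 26730 remainder 0
26730 ÷ 2 = 13365 remainder 0
13365 ÷ 2 = 6682 remainder 1
6682 ÷ 2 = 3341 remainder 0
3341 ÷ 2 = 1670 remainder 1
1670 ÷ 2 = 835 remainder 0
835 ÷ 2 = 417 remainder 1
417 ÷ 2 = 208 remainder 1
208 ÷ 2 = 104 remainder 0
104 ÷ 2 = 52 remainder 0
52 ÷ 2 = 26 remainder 0
26 ÷ 2 = 13 remainder 0
13 ÷ 2 = 6 remainder 1
6 ÷ 2 = 3 remainder 0
3 ÷ 2 = 1 remainder 1
1 ÷ 2 = 0 remainder 1
Reading remainders bottom to top: 1101000011010100100



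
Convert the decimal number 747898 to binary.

Using repeated division by 2:
747898 ÷ 2 = 373949 remainder 0
373949 ÷ 2 = 186974 remainder 1
186974 ÷ 2 = 93487 remainder 0
93487 ÷ 2 = 46743 remainder 1
46743 ÷ 2 = 23371 remainder 1
23371 ÷ 2 = 11685 remainder 1
11685 ÷ 2 = 5842 remainder 1
5842 ÷ 2 = 2921 remainder 0
2921 ÷ 2 = 1460 remainder 1
1460 ÷ 2 = 730 remainder 0
730 ÷ 2 = 365 remainder 0
365 ÷ 2 = 182 remainder 1
182 ÷ 2 = 91 remainder 0
91 ÷ 2 = 45 remainder 1
45 ÷ 2 = 22 remainder 1
22 ÷ 2 = 11 remainder 0
11 ÷ 2 = 5 remainder 1
5 ÷ 2 = 2 remainder 1
2 ÷ 2 = 1 remainder 0
1 ÷ 2 = 0 remainder 1
Reading remainders bottom to top: 10110110100101111010



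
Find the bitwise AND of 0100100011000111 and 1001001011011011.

AND: 1 only when both bits are 1
  0100100011000111
& 1001001011011011
------------------
  0000000011000011
Decimal: 18631 & 37595 = 195



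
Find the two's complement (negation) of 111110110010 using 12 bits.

Original (sign bit 1, negative): 111110110010
Step 1 - Invert all bits: 000001001101
Step 2 - Add 1: 000001001110
Verification: 111110110010 + 000001001110 = 1000000000000; discarding the end carry (carry out of the top bit) leaves the 12-bit value 000000000000, as required for x + (-x)



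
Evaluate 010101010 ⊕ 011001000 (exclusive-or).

XOR: 1 when bits differ
  010101010
^ 011001000
-----------
  001100010
Decimal: 170 ^ 200 = 98



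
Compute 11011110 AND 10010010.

AND: 1 only when both bits are 1
  11011110
& 10010010
----------
  10010010
Decimal: 222 & 146 = 146



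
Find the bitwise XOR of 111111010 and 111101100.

XOR: 1 when bits differ
  111111010
^ 111101100
-----------
  000010110
Decimal: 506 ^ 492 = 22



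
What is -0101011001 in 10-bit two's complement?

Original: 0101011001
Step 1 - Invert all bits: 1010100110
Step 2 - Add 1: 1010100111
Verification: 0101011001 + 1010100111 = 10000000000; discarding the end carry (carry out of the top bit) leaves the 10-bit value 0000000000, as required for x + (-x)



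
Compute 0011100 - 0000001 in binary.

Method 1 - Direct subtraction (column by column from the right: bit − bit − borrow-in; if negative, add 2 and borrow 1 from the next column):
borrow: 0000110
        0011100
-       0000001
---------------
        0011011

Method 2 - Add two's complement:
Two's complement of 0000001: invert → 1111110, add 1 → 1111111
  0011100
+ 1111111
---------
 10011011  (end carry out of the top bit = 1)
Discarding the end carry: 0011011
Decimal check:
  0011100 = 16 + 8 + 4 = 28
  0000001 = 1
  28 - 1 = 27, and 0011011 = 16 + 8 + 2 + 1 = 27 ✓



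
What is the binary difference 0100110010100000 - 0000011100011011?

Method 1 - Direct subtraction (column by column from the right: bit − bit − borrow-in; if negative, add 2 and borrow 1 from the next column):
borrow: 0000111000111110
        0100110010100000
-       0000011100011011
------------------------
        0100010110000101

Method 2 - Add two's complement:
Two's complement of 0000011100011011: invert → 1111100011100100, add 1 → 1111100011100101
  0100110010100000
+ 1111100011100101
------------------
 10100010110000101  (end carry out of the top bit = 1)
Discarding the end carry: 0100010110000101
Decimal check:
  0100110010100000 = 16384 + 2048 + 1024 + 128 + 32 = 19616
  0000011100011011 = 1024 + 512 + 256 + 16 + 8 + 2 + 1 = 1819
  19616 - 1819 = 17797, and 0100010110000101 = 16384 + 1024 + 256 + 128 + 4 + 1 = 17797 ✓



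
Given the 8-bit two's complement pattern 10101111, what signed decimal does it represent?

Binary: 10101111
Sign bit: 1 (negative)
Invert: 01010000
Add 1:  01010001
Magnitude: 01010001 = 64 + 16 + 1 = 81
Value: -81



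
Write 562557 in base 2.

Using repeated division by 2:
562557 ÷ 2 = 281278 remainder 1
281278 ÷ 2 = 140639 remainder 0
140639 ÷ 2 = 70319 remainder 1
70319 ÷ 2 = 35159 remainder 1
35159 ÷ 2 = 17579 remainder 1
17579 ÷ 2 = 8789 remainder 1
8789 ÷ 2 = 4394 remainder 1
4394 ÷ 2 = 2197 remainder 0
2197 ÷ 2 = 1098 remainder 1
1098 ÷ 2 = 549 remainder 0
549 ÷ 2 = 274 remainder 1
274 ÷ 2 = 137 remainder 0
137 ÷ 2 = 68 remainder 1
68 ÷ 2 = 34 remainder 0
34 ÷ 2 = 17 remainder 0
17 ÷ 2 = 8 remainder 1
8 ÷ 2 = 4 remainder 0
4 ÷ 2 = 2 remainder 0
2 ÷ 2 = 1 remainder 0
1 ÷ 2 = 0 remainder 1
Reading remainders bottom to top: 10001001010101111101



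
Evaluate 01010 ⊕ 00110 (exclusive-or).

XOR: 1 when bits differ
  01010
^ 00110
-------
  01100
Decimal: 10 ^ 6 = 12



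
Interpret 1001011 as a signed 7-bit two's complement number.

Binary: 1001011
Sign bit: 1 (negative)
Invert: 0110100
Add 1:  0110101
Magnitude: 0110101 = 32 + 16 + 4 + 1 = 53
Value: -53



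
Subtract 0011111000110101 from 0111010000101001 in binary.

Method 1 - Direct subtraction (column by column from the right: bit − bit − borrow-in; if negative, add 2 and borrow 1 from the next column):
borrow: 0111111111101000
        0111010000101001
-       0011111000110101
------------------------
        0011010111110100

Method 2 - Add two's complement:
Two's complement of 0011111000110101: invert → 1100000111001010, add 1 → 1100000111001011
  0111010000101001
+ 1100000111001011
------------------
 10011010111110100  (end carry out of the top bit = 1)
Discarding the end carry: 0011010111110100
Decimal check:
  0111010000101001 = 16384 + 8192 + 4096 + 1024 + 32 + 8 + 1 = 29737
  0011111000110101 = 8192 + 4096 + 2048 + 1024 + 512 + 32 + 16 + 4 + 1 = 15925
  29737 - 15925 = 13812, and 0011010111110100 = 8192 + 4096 + 1024 + 256 + 128 + 64 + 32 + 16 + 4 = 13812 ✓



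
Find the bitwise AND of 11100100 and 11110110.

AND: 1 only when both bits are 1
  11100100
& 11110110
----------
  11100100
Decimal: 228 & 246 = 228



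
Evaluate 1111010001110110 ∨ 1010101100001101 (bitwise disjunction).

OR: 1 when either bit is 1
  1111010001110110
| 1010101100001101
------------------
  1111111101111111
Decimal: 62582 | 43789 = 65407



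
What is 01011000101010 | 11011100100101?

OR: 1 when either bit is 1
  01011000101010
| 11011100100101
----------------
  11011100101111
Decimal: 5674 | 14117 = 14127



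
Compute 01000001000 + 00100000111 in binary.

Add column by column from the right: bit + bit + carry-in; write the sum mod 2, carry 1 when the sum is 2 or 3.
carry:  00000000000
        01000001000
+       00100000111
-------------------
       001100001111
(the carry out of the leftmost column, 0, becomes the leading bit)
Decimal check:
  01000001000 = 512 + 8 = 520
  00100000111 = 256 + 4 + 2 + 1 = 263
  520 + 263 = 783, and 001100001111 = 512 + 256 + 8 + 4 + 2 + 1 = 783 ✓



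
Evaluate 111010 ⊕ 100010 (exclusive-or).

XOR: 1 when bits differ
  111010
^ 100010
--------
  011000
Decimal: 58 ^ 34 = 24



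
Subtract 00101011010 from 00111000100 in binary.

Method 1 - Direct subtraction (column by column from the right: bit − bit − borrow-in; if negative, add 2 and borrow 1 from the next column):
borrow: 00011110100
        00111000100
-       00101011010
-------------------
        00001101010

Method 2 - Add two's complement:
Two's complement of 00101011010: invert → 11010100101, add 1 → 11010100110
  00111000100
+ 11010100110
-------------
 100001101010  (end carry out of the top bit = 1)
Discarding the end carry: 00001101010
Decimal check:
  00111000100 = 256 + 128 + 64 + 4 = 452
  00101011010 = 256 + 64 + 16 + 8 + 2 = 346
  452 - 346 = 106, and 00001101010 = 64 + 32 + 8 + 2 = 106 ✓



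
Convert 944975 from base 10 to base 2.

Using repeated division by 2:
944975 ÷ 2 = 472487 remainder 1
472487 ÷ 2 = 236243 remainder 1
236243 ÷ 2 = 118121 remainder 1
118121 ÷ 2 = 59060 remainder 1
59060 ÷ 2 = 29530 remainder 0
29530 ÷ 2 = 14765 remainder 0
14765 ÷ 2 = 7382 remainder 1
7382 ÷ 2 = 3691 remainder 0
3691 ÷ 2 = 1845 remainder 1
1845 ÷ 2 = 922 remainder 1
922 ÷ 2 = 461 remainder 0
461 ÷ 2 = 230 remainder 1
230 ÷ 2 = 115 remainder 0
115 ÷ 2 = 57 remainder 1
57 ÷ 2 = 28 remainder 1
28 ÷ 2 = 14 remainder 0
14 ÷ 2 = 7 remainder 0
7 ÷ 2 = 3 remainder 1
3 ÷ 2 = 1 remainder 1
1 ÷ 2 = 0 remainder 1
Reading remainders bottom to top: 11100110101101001111



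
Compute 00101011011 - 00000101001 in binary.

Method 1 - Direct subtraction (column by column from the right: bit − bit − borrow-in; if negative, add 2 and borrow 1 from the next column):
borrow: 00001000000
        00101011011
-       00000101001
-------------------
        00100110010

Method 2 - Add two's complement:
Two's complement of 00000101001: invert → 11111010110, add 1 → 11111010111
  00101011011
+ 11111010111
-------------
 100100110010  (end carry out of the top bit = 1)
Discarding the end carry: 00100110010
Decimal check:
  00101011011 = 256 + 64 + 16 + 8 + 2 + 1 = 347
  00000101001 = 32 + 8 + 1 = 41
  347 - 41 = 306, and 00100110010 = 256 + 32 + 16 + 2 = 306 ✓



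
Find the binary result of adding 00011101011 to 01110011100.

Add column by column from the right: bit + bit + carry-in; write the sum mod 2, carry 1 when the sum is 2 or 3.
carry:  11111110000
        00011101011
+       01110011100
-------------------
       010010000111
(the carry out of the leftmost column, 0, becomes the leading bit)
Decimal check:
  00011101011 = 128 + 64 + 32 + 8 + 2 + 1 = 235
  01110011100 = 512 + 256 + 128 + 16 + 8 + 4 = 924
  235 + 924 = 1159, and 010010000111 = 1024 + 128 + 4 + 2 + 1 = 1159 ✓



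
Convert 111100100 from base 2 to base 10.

Sum of powers of 2 for each 1-bit:
2^2 + 2^5 + 2^6 + 2^7 + 2^8
= 4 + 32 + 64 + 128 + 256
= 484



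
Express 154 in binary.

Using repeated division by 2:
154 ÷ 2 = 77 remainder 0
77 ÷ 2 = 38 remainder 1
38 ÷ 2 = 19 remainder 0
19 ÷ 2 = 9 remainder 1
9 ÷ 2 = 4 remainder 1
4 ÷ 2 = 2 remainder 0
2 ÷ 2 = 1 remainder 0
1 ÷ 2 = 0 remainder 1
Reading remainders bottom to top: 10011010



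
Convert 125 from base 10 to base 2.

Using repeated division by 2:
125 ÷ 2 = 62 remainder 1
62 ÷ 2 = 31 remainder 0
31 ÷ 2 = 15 remainder 1
15 ÷ 2 = 7 remainder 1
7 ÷ 2 = 3 remainder 1
3 ÷ 2 = 1 remainder 1
1 ÷ 2 = 0 remainder 1
Reading remainders bottom to top: 1111101



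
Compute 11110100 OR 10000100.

OR: 1 when either bit is 1
  11110100
| 10000100
----------
  11110100
Decimal: 244 | 132 = 244



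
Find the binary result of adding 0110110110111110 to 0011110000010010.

Add column by column from the right: bit + bit + carry-in; write the sum mod 2, carry 1 when the sum is 2 or 3.
carry:  1111100001111100
        0110110110111110
+       0011110000010010
------------------------
       01010100111010000
(the carry out of the leftmost column, 0, becomes the leading bit)
Decimal check:
  0110110110111110 = 16384 + 8192 + 2048 + 1024 + 256 + 128 + 32 + 16 + 8 + 4 + 2 = 28094
  0011110000010010 = 8192 + 4096 + 2048 + 1024 + 16 + 2 = 15378
  28094 + 15378 = 43472, and 01010100111010000 = 32768 + 8192 + 2048 + 256 + 128 + 64 + 16 = 43472 ✓



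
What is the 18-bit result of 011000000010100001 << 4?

Original: 011000000010100001 (decimal 98465)
Shift left by 4 positions
Append 4 zeros on the right and drop the 4 high bits that overflow the 18-bit width
Result: 000000101000010000 (decimal 2576)
Equivalent: 98465 << 4 = 98465 × 2^4 = 1575440, truncated to 18 bits = 2576



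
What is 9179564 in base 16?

Using repeated division by 16 (digits 10–15 are A–F):
9179564 ÷ 16 = 573722 remainder 12 (C)
573722 ÷ 16 = 35857 remainder 10 (A)
35857 ÷ 16 = 2241 remainder 1
2241 ÷ 16 = 140 remainder 1
140 ÷ 16 = 8 remainder 12 (C)
8 ÷ 16 = 0 remainder 8
Reading remainders bottom to top: 8C11AC



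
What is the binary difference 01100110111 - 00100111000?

Method 1 - Direct subtraction (column by column from the right: bit − bit − borrow-in; if negative, add 2 and borrow 1 from the next column):
borrow: 01111110000
        01100110111
-       00100111000
-------------------
        00111111111

Method 2 - Add two's complement:
Two's complement of 00100111000: invert → 11011000111, add 1 → 11011001000
  01100110111
+ 11011001000
-------------
 100111111111  (end carry out of the top bit = 1)
Discarding the end carry: 00111111111
Decimal check:
  01100110111 = 512 + 256 + 32 + 16 + 4 + 2 + 1 = 823
  00100111000 = 256 + 32 + 16 + 8 = 312
  823 - 312 = 511, and 00111111111 = 256 + 128 + 64 + 32 + 16 + 8 + 4 + 2 + 1 = 511 ✓



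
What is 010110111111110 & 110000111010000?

AND: 1 only when both bits are 1
  010110111111110
& 110000111010000
-----------------
  010000111010000
Decimal: 11774 & 25040 = 8656



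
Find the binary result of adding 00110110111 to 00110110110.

Add column by column from the right: bit + bit + carry-in; write the sum mod 2, carry 1 when the sum is 2 or 3.
carry:  01101101100
        00110110111
+       00110110110
-------------------
       001101101101
(the carry out of the leftmost column, 0, becomes the leading bit)
Decimal check:
  00110110111 = 256 + 128 + 32 + 16 + 4 + 2 + 1 = 439
  00110110110 = 256 + 128 + 32 + 16 + 4 + 2 = 438
  439 + 438 = 877, and 001101101101 = 512 + 256 + 64 + 32 + 8 + 4 + 1 = 877 ✓



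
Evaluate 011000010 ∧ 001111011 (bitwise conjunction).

AND: 1 only when both bits are 1
  011000010
& 001111011
-----------
  001000010
Decimal: 194 & 123 = 66



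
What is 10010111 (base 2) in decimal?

Sum of powers of 2 for each 1-bit:
2^0 + 2^1 + 2^2 + 2^4 + 2^7
= 1 + 2 + 4 + 16 + 128
= 151



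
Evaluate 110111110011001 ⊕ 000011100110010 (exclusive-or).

XOR: 1 when bits differ
  110111110011001
^ 000011100110010
-----------------
  110100010101011
Decimal: 28569 ^ 1842 = 26795

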